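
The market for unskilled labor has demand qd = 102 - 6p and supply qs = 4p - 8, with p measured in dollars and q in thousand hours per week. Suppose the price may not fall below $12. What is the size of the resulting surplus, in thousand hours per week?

10

Setting quantity demanded equal to quantity supplied, 102 - 6p = 4p - 8, gives p* = 11 and q* = 36.
Since 12 > 11, the floor is binding.
At p = 12: qd = 102 - 6·12 = 30 and qs = 4·12 - 8 = 40.
Surplus = qs - qd = 40 - 30 = 10.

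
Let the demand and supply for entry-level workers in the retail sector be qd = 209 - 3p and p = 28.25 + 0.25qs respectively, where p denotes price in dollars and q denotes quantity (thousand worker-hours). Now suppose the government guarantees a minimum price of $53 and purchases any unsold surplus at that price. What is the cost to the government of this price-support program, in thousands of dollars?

2597

Rearranging supply gives qs = 4p - 113. In a free market, 209 - 3p = 4p - 113 gives the equilibrium p* = 46, q* = 71.
Because the floor (53) lies above the market-clearing price, it is binding.
At p = 53: qd = 209 - 3·53 = 50 and qs = 4·53 - 113 = 99.
Surplus = qs - qd = 49.
Government expenditure = surplus × support price = 49 × 53 = 2597.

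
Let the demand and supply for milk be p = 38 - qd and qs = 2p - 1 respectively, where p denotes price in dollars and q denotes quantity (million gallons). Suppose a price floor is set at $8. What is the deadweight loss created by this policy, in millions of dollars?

0

Rearranging demand gives qd = 38 - p. Without the control the market clears where 38 - p = 2p - 1, i.e. p* = 13 and q* = 25.
The floor of 8 is below the equilibrium price 13, so it is not binding; the market clears at p* = 13, q* = 25.
Since the control does not bind, no trades are prevented and deadweight loss is zero.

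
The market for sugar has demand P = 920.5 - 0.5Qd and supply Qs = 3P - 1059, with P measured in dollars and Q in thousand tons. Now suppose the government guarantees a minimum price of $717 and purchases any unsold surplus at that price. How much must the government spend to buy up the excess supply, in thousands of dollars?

491145

Rearranging demand gives Qd = 1841 - 2P. Setting quantity demanded equal to quantity supplied, 1841 - 2P = 3P - 1059, gives P* = 580 and Q* = 681.
The floor of 717 is above the equilibrium price 580, so it binds.
At P = 717: Qd = 1841 - 2·717 = 407 and Qs = 3·717 - 1059 = 1092.
Surplus = Qs - Qd = 685.
Government expenditure = surplus × support price = 685 × 717 = 491145.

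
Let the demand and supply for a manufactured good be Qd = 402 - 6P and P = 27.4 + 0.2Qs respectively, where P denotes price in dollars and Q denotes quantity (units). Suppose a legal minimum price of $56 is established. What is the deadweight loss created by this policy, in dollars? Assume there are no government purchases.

Rearranging supply gives Qs = 5P - 137. Without the control the market clears where 402 - 6P = 5P - 137, i.e. P* = 49 and Q* = 108.
Since 56 > 49, the floor is binding.
At P = 56: Qd = 402 - 6·56 = 66 and Qs = 5·56 - 137 = 143.
Quantity traded falls to 66. At Q = 66 the demand price is (402 - 66)/6 = 56 and the supply price is (137 + 66)/5 = 40.6.
Deadweight loss = ½ · (56 - 40.6) · (108 - 66) = ½ · 15.4 · 42 = 323.4.

323.4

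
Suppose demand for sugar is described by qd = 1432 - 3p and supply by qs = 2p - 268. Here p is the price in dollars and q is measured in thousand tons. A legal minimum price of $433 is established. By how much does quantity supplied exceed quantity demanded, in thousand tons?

465

In a free market, 1432 - 3p = 2p - 268 gives the equilibrium p* = 340, q* = 412.
The floor of 433 is above the equilibrium price 340, so it binds.
At p = 433: qd = 1432 - 3·433 = 133 and qs = 2·433 - 268 = 598.
Surplus = qs - qd = 598 - 133 = 465.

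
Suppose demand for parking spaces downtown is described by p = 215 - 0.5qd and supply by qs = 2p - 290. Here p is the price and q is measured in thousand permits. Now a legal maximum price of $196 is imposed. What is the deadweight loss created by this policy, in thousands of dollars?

0

Rearranging demand gives qd = 430 - 2p. Equilibrium: 430 - 2p = 2p - 290, so 720 = 4p and p* = 180, q* = 70.
The ceiling of 196 is above the equilibrium price 180, so it is not binding; the market clears at p* = 180, q* = 70.
Since the control does not bind, no trades are prevented and deadweight loss is zero.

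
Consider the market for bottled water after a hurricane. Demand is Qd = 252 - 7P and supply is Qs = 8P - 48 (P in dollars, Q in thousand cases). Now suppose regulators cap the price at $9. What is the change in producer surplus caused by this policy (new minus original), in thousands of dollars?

-748

Equilibrium: 252 - 7P = 8P - 48, so 300 = 15P and P* = 20, Q* = 112.
Since 9 < 20, the ceiling is binding.
At P = 9: Qd = 252 - 7·9 = 189 and Qs = 8·9 - 48 = 24.
Producer surplus without the control is ½ · (20 - 6) · 112 = 784.
With the ceiling, producers sell 24 units at 9, so PS = ½ · (9 - 6) · 24 = 36.
Change in producer surplus = 36 - 784 = -748.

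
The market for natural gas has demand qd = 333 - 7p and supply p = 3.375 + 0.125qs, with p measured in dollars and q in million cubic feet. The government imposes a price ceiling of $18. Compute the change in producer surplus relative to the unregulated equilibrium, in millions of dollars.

-846

Rearranging supply gives qs = 8p - 27. Setting quantity demanded equal to quantity supplied, 333 - 7p = 8p - 27, gives p* = 24 and q* = 165.
Since 18 < 24, the ceiling is binding.
At p = 18: qd = 333 - 7·18 = 207 and qs = 8·18 - 27 = 117.
Producer surplus without the control is ½ · (24 - 3.375) · 165 = 1701.5625.
With the ceiling, producers sell 117 units at 18, so PS = ½ · (18 - 3.375) · 117 = 855.5625.
Change in producer surplus = 855.5625 - 1701.5625 = -846.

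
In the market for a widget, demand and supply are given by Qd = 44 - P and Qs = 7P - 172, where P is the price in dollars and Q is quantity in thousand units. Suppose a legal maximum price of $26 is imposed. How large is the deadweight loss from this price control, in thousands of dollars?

Without the control the market clears where 44 - P = 7P - 172, i.e. P* = 27 and Q* = 17.
Because the ceiling (26) lies below the market-clearing price, it is binding.
At P = 26: Qd = 44 - 26 = 18 and Qs = 7·26 - 172 = 10.
Quantity traded falls to 10. At Q = 10 the demand price is 44 - 10 = 34 and the supply price is (172 + 10)/7 = 26.
Deadweight loss = ½ · (34 - 26) · (17 - 10) = ½ · 8 · 7 = 28.

28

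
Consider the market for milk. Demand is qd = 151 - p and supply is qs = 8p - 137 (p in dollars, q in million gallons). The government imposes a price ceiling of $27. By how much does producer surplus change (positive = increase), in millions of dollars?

-495

Setting quantity demanded equal to quantity supplied, 151 - p = 8p - 137, gives p* = 32 and q* = 119.
Since 27 < 32, the ceiling is binding.
At p = 27: qd = 151 - 27 = 124 and qs = 8·27 - 137 = 79.
Producer surplus without the control is ½ · (32 - 17.125) · 119 = 885.0625.
With the ceiling, producers sell 79 units at 27, so PS = ½ · (27 - 17.125) · 79 = 390.0625.
Change in producer surplus = 390.0625 - 885.0625 = -495.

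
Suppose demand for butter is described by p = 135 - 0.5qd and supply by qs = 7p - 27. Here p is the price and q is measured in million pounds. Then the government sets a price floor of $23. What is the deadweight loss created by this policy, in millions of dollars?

0

Rearranging demand gives qd = 270 - 2p. Equilibrium: 270 - 2p = 7p - 27, so 297 = 9p and p* = 33, q* = 204.
Since 23 is below p* = 33, the floor does not bind and the free-market outcome prevails.
Since the control does not bind, no trades are prevented and deadweight loss is zero.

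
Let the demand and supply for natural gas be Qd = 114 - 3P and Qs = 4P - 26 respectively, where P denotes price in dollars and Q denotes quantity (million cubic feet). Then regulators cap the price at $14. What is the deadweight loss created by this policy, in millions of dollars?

Setting quantity demanded equal to quantity supplied, 114 - 3P = 4P - 26, gives P* = 20 and Q* = 54.
Since 14 < 20, the ceiling is binding.
At P = 14: Qd = 114 - 3·14 = 72 and Qs = 4·14 - 26 = 30.
Quantity traded falls to 30. At Q = 30 the demand price is (114 - 30)/3 = 28 and the supply price is (26 + 30)/4 = 14.
Deadweight loss = ½ · (28 - 14) · (54 - 30) = ½ · 14 · 24 = 168.

168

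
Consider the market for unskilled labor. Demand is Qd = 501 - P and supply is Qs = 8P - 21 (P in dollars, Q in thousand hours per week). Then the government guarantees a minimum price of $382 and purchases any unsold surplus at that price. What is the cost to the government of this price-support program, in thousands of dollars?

Without the control the market clears where 501 - P = 8P - 21, i.e. P* = 58 and Q* = 443.
Since 382 > 58, the floor is binding.
At P = 382: Qd = 501 - 382 = 119 and Qs = 8·382 - 21 = 3035.
Surplus = Qs - Qd = 2916.
Government expenditure = surplus × support price = 2916 × 382 = 1113912.

1113912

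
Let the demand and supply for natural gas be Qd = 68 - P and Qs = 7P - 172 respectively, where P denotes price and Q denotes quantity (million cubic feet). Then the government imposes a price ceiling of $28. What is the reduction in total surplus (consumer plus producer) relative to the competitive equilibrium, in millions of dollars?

112

Without the control the market clears where 68 - P = 7P - 172, i.e. P* = 30 and Q* = 38.
The ceiling of 28 is below the equilibrium price 30, so it binds.
At P = 28: Qd = 68 - 28 = 40 and Qs = 7·28 - 172 = 24.
Quantity traded falls to 24. At Q = 24 the demand price is 68 - 24 = 44 and the supply price is (172 + 24)/7 = 28.
Deadweight loss = ½ · (44 - 28) · (38 - 24) = ½ · 16 · 14 = 112.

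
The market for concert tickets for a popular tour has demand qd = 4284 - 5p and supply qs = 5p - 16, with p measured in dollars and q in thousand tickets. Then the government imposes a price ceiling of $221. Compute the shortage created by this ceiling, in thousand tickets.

Equilibrium: 4284 - 5p = 5p - 16, so 4300 = 10p and p* = 430, q* = 2134.
Since 221 < 430, the ceiling is binding.
At p = 221: qd = 4284 - 5·221 = 3179 and qs = 5·221 - 16 = 1089.
Shortage = qd - qs = 3179 - 1089 = 2090.

2090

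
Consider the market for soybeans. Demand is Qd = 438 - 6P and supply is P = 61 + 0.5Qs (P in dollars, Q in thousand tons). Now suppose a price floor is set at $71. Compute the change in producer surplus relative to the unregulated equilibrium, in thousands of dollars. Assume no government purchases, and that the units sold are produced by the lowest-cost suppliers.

Rearranging supply gives Qs = 2P - 122. Setting quantity demanded equal to quantity supplied, 438 - 6P = 2P - 122, gives P* = 70 and Q* = 18.
The floor of 71 is above the equilibrium price 70, so it binds.
At P = 71: Qd = 438 - 6·71 = 12 and Qs = 2·71 - 122 = 20.
Producer surplus without the control is ½ · (70 - 61) · 18 = 81.
With the floor, 12 units are sold at 71. The supply price at Q = 12 is 67, so PS = ½ · [(71 - 61) + (71 - 67)] · 12 = 84.
Change in producer surplus = 84 - 81 = 3.

3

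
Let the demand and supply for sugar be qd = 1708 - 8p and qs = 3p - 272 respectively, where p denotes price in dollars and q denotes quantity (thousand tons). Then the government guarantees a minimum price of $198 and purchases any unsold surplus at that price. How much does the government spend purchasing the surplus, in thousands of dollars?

39204

In a free market, 1708 - 8p = 3p - 272 gives the equilibrium p* = 180, q* = 268.
Since 198 > 180, the floor is binding.
At p = 198: qd = 1708 - 8·198 = 124 and qs = 3·198 - 272 = 322.
Surplus = qs - qd = 198.
Government expenditure = surplus × support price = 198 × 198 = 39204.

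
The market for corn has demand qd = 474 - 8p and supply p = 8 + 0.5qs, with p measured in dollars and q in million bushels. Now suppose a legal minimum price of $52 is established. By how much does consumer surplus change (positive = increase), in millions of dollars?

-210

Rearranging supply gives qs = 2p - 16. Without the control the market clears where 474 - 8p = 2p - 16, i.e. p* = 49 and q* = 82.
Since 52 > 49, the floor is binding.
At p = 52: qd = 474 - 8·52 = 58 and qs = 2·52 - 16 = 88.
Consumer surplus without the control is ½ · (59.25 - 49) · 82 = 420.25.
With the floor, consumers buy 58 units at 52, so CS = ½ · (59.25 - 52) · 58 = 210.25.
Change in consumer surplus = 210.25 - 420.25 = -210.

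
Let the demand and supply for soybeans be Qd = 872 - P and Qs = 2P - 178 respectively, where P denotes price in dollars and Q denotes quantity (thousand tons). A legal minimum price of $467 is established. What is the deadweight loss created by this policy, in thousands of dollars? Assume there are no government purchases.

Setting quantity demanded equal to quantity supplied, 872 - P = 2P - 178, gives P* = 350 and Q* = 522.
The floor of 467 is above the equilibrium price 350, so it binds.
At P = 467: Qd = 872 - 467 = 405 and Qs = 2·467 - 178 = 756.
Quantity traded falls to 405. At Q = 405 the demand price is 872 - 405 = 467 and the supply price is (178 + 405)/2 = 291.5.
Deadweight loss = ½ · (467 - 291.5) · (522 - 405) = ½ · 175.5 · 117 = 10266.75.

10266.75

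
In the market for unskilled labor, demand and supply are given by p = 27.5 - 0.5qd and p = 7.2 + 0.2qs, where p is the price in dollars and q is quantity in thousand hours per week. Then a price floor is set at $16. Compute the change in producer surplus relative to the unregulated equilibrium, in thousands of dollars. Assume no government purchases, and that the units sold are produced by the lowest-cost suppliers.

Rearranging demand gives qd = 55 - 2p; rearranging supply gives qs = 5p - 36. Equilibrium: 55 - 2p = 5p - 36, so 91 = 7p and p* = 13, q* = 29.
The floor of 16 is above the equilibrium price 13, so it binds.
At p = 16: qd = 55 - 2·16 = 23 and qs = 5·16 - 36 = 44.
Producer surplus without the control is ½ · (13 - 7.2) · 29 = 84.1.
With the floor, 23 units are sold at 16. The supply price at q = 23 is 11.8, so PS = ½ · [(16 - 7.2) + (16 - 11.8)] · 23 = 149.5.
Change in producer surplus = 149.5 - 84.1 = 65.4.

65.4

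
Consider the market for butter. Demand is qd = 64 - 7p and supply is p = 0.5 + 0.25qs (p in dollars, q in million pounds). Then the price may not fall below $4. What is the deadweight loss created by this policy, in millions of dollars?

Rearranging supply gives qs = 4p - 2. In a free market, 64 - 7p = 4p - 2 gives the equilibrium p* = 6, q* = 22.
Since 4 is below p* = 6, the floor does not bind and the free-market outcome prevails.
Since the control does not bind, no trades are prevented and deadweight loss is zero.

0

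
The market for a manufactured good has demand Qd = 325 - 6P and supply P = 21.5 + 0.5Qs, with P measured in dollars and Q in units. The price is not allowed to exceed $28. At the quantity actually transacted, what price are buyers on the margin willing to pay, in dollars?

Rearranging supply gives Qs = 2P - 43. Setting quantity demanded equal to quantity supplied, 325 - 6P = 2P - 43, gives P* = 46 and Q* = 49.
The ceiling of 28 is below the equilibrium price 46, so it binds.
At P = 28: Qd = 325 - 6·28 = 157 and Qs = 2·28 - 43 = 13.
Only 13 units reach the market. On the demand curve, the marginal buyer's willingness to pay at Q = 13 is (325 - 13)/6 = 52.

52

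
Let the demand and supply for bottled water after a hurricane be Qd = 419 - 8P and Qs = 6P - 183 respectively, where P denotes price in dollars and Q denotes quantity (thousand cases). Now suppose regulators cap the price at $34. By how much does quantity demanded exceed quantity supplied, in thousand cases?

126

In a free market, 419 - 8P = 6P - 183 gives the equilibrium P* = 43, Q* = 75.
Because the ceiling (34) lies below the market-clearing price, it is binding.
At P = 34: Qd = 419 - 8·34 = 147 and Qs = 6·34 - 183 = 21.
Shortage = Qd - Qs = 147 - 21 = 126.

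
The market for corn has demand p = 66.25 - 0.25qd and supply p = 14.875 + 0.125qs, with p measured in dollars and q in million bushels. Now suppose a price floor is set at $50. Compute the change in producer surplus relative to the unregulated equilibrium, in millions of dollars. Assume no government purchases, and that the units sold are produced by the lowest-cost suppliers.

Rearranging demand gives qd = 265 - 4p; rearranging supply gives qs = 8p - 119. Equilibrium: 265 - 4p = 8p - 119, so 384 = 12p and p* = 32, q* = 137.
Because the floor (50) lies above the market-clearing price, it is binding.
At p = 50: qd = 265 - 4·50 = 65 and qs = 8·50 - 119 = 281.
Producer surplus without the control is ½ · (32 - 14.875) · 137 = 1173.0625.
With the floor, 65 units are sold at 50. The supply price at q = 65 is 23, so PS = ½ · [(50 - 14.875) + (50 - 23)] · 65 = 2019.0625.
Change in producer surplus = 2019.0625 - 1173.0625 = 846.

846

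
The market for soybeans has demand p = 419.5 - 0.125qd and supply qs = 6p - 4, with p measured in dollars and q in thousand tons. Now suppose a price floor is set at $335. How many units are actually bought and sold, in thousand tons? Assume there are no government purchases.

Rearranging demand gives qd = 3356 - 8p. Without the control the market clears where 3356 - 8p = 6p - 4, i.e. p* = 240 and q* = 1436.
The floor of 335 is above the equilibrium price 240, so it binds.
At p = 335: qd = 3356 - 8·335 = 676 and qs = 6·335 - 4 = 2006.
The quantity actually transacted is the short side, demand: 676.

676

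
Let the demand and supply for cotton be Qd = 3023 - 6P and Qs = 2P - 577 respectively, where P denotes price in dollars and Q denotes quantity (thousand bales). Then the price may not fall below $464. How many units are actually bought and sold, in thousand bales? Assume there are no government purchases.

239

Setting quantity demanded equal to quantity supplied, 3023 - 6P = 2P - 577, gives P* = 450 and Q* = 323.
Since 464 > 450, the floor is binding.
At P = 464: Qd = 3023 - 6·464 = 239 and Qs = 2·464 - 577 = 351.
The quantity actually transacted is the short side, demand: 239.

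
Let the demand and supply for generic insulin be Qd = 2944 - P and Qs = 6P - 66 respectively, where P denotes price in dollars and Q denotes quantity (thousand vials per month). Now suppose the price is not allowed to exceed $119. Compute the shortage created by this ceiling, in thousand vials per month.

Equilibrium: 2944 - P = 6P - 66, so 3010 = 7P and P* = 430, Q* = 2514.
Because the ceiling (119) lies below the market-clearing price, it is binding.
At P = 119: Qd = 2944 - 119 = 2825 and Qs = 6·119 - 66 = 648.
Shortage = Qd - Qs = 2825 - 648 = 2177.

2177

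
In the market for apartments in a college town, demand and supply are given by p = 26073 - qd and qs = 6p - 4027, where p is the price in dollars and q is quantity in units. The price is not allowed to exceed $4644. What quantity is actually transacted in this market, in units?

21773

Rearranging demand gives qd = 26073 - p. Without the control the market clears where 26073 - p = 6p - 4027, i.e. p* = 4300 and q* = 21773.
Since 4644 is above p* = 4300, the ceiling does not bind and the free-market outcome prevails.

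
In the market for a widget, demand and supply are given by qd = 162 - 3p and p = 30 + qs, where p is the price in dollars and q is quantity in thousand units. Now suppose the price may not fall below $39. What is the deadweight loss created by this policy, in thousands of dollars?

Rearranging supply gives qs = p - 30. Setting quantity demanded equal to quantity supplied, 162 - 3p = p - 30, gives p* = 48 and q* = 18.
The floor of 39 is below the equilibrium price 48, so it is not binding; the market clears at p* = 48, q* = 18.
Since the control does not bind, no trades are prevented and deadweight loss is zero.

0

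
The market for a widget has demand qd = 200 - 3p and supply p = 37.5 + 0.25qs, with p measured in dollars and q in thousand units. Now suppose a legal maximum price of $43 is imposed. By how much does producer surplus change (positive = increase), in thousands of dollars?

-252

Rearranging supply gives qs = 4p - 150. In a free market, 200 - 3p = 4p - 150 gives the equilibrium p* = 50, q* = 50.
Because the ceiling (43) lies below the market-clearing price, it is binding.
At p = 43: qd = 200 - 3·43 = 71 and qs = 4·43 - 150 = 22.
Producer surplus without the control is ½ · (50 - 37.5) · 50 = 312.5.
With the ceiling, producers sell 22 units at 43, so PS = ½ · (43 - 37.5) · 22 = 60.5.
Change in producer surplus = 60.5 - 312.5 = -252.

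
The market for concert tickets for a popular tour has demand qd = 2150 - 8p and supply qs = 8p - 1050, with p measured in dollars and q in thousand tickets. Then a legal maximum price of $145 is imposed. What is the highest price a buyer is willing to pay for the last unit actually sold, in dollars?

255

Equilibrium: 2150 - 8p = 8p - 1050, so 3200 = 16p and p* = 200, q* = 550.
Since 145 < 200, the ceiling is binding.
At p = 145: qd = 2150 - 8·145 = 990 and qs = 8·145 - 1050 = 110.
Only 110 units reach the market. On the demand curve, the marginal buyer's willingness to pay at q = 110 is (2150 - 110)/8 = 255.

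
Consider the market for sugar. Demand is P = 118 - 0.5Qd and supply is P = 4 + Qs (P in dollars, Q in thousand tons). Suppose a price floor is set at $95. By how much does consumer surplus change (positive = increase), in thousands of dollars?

Rearranging demand gives Qd = 236 - 2P; rearranging supply gives Qs = P - 4. Setting quantity demanded equal to quantity supplied, 236 - 2P = P - 4, gives P* = 80 and Q* = 76.
Because the floor (95) lies above the market-clearing price, it is binding.
At P = 95: Qd = 236 - 2·95 = 46 and Qs = 95 - 4 = 91.
Consumer surplus without the control is ½ · (118 - 80) · 76 = 1444.
With the floor, consumers buy 46 units at 95, so CS = ½ · (118 - 95) · 46 = 529.
Change in consumer surplus = 529 - 1444 = -915.

-915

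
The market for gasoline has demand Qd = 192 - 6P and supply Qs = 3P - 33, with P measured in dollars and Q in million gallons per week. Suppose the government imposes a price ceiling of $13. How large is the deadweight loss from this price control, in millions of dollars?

324

Setting quantity demanded equal to quantity supplied, 192 - 6P = 3P - 33, gives P* = 25 and Q* = 42.
The ceiling of 13 is below the equilibrium price 25, so it binds.
At P = 13: Qd = 192 - 6·13 = 114 and Qs = 3·13 - 33 = 6.
Quantity traded falls to 6. At Q = 6 the demand price is (192 - 6)/6 = 31 and the supply price is (33 + 6)/3 = 13.
Deadweight loss = ½ · (31 - 13) · (42 - 6) = ½ · 18 · 36 = 324.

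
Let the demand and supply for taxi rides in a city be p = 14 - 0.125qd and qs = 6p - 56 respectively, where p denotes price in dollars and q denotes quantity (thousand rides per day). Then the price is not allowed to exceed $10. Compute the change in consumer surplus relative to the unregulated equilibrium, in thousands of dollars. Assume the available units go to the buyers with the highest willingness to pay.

-1

Rearranging demand gives qd = 112 - 8p. In a free market, 112 - 8p = 6p - 56 gives the equilibrium p* = 12, q* = 16.
The ceiling of 10 is below the equilibrium price 12, so it binds.
At p = 10: qd = 112 - 8·10 = 32 and qs = 6·10 - 56 = 4.
Consumer surplus without the control is ½ · (14 - 12) · 16 = 16.
With the ceiling, 4 units are sold at 10 (assume they go to the highest-value buyers). The demand price at q = 4 is 13.5, so CS = ½ · [(14 - 10) + (13.5 - 10)] · 4 = 15.
Change in consumer surplus = 15 - 16 = -1.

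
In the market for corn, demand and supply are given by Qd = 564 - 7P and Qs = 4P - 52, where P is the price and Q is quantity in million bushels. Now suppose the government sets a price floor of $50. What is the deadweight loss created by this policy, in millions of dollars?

Setting quantity demanded equal to quantity supplied, 564 - 7P = 4P - 52, gives P* = 56 and Q* = 172.
The floor of 50 is below the equilibrium price 56, so it is not binding; the market clears at P* = 56, Q* = 172.
Since the control does not bind, no trades are prevented and deadweight loss is zero.

0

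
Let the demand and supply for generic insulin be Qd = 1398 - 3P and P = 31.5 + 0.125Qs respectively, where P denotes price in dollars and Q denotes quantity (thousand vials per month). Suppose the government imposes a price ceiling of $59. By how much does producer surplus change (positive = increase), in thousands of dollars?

-53144

Rearranging supply gives Qs = 8P - 252. Without the control the market clears where 1398 - 3P = 8P - 252, i.e. P* = 150 and Q* = 948.
Because the ceiling (59) lies below the market-clearing price, it is binding.
At P = 59: Qd = 1398 - 3·59 = 1221 and Qs = 8·59 - 252 = 220.
Producer surplus without the control is ½ · (150 - 31.5) · 948 = 56169.
With the ceiling, producers sell 220 units at 59, so PS = ½ · (59 - 31.5) · 220 = 3025.
Change in producer surplus = 3025 - 56169 = -53144.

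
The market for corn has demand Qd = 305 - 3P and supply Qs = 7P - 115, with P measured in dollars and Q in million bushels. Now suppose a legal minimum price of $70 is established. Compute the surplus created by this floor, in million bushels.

280

Setting quantity demanded equal to quantity supplied, 305 - 3P = 7P - 115, gives P* = 42 and Q* = 179.
Because the floor (70) lies above the market-clearing price, it is binding.
At P = 70: Qd = 305 - 3·70 = 95 and Qs = 7·70 - 115 = 375.
Surplus = Qs - Qd = 375 - 95 = 280.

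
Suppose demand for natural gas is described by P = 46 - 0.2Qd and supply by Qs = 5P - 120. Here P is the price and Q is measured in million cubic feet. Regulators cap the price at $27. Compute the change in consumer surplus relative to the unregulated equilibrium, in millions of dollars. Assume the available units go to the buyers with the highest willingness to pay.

-40

Rearranging demand gives Qd = 230 - 5P. Equilibrium: 230 - 5P = 5P - 120, so 350 = 10P and P* = 35, Q* = 55.
The ceiling of 27 is below the equilibrium price 35, so it binds.
At P = 27: Qd = 230 - 5·27 = 95 and Qs = 5·27 - 120 = 15.
Consumer surplus without the control is ½ · (46 - 35) · 55 = 302.5.
With the ceiling, 15 units are sold at 27 (assume they go to the highest-value buyers). The demand price at Q = 15 is 43, so CS = ½ · [(46 - 27) + (43 - 27)] · 15 = 262.5.
Change in consumer surplus = 262.5 - 302.5 = -40.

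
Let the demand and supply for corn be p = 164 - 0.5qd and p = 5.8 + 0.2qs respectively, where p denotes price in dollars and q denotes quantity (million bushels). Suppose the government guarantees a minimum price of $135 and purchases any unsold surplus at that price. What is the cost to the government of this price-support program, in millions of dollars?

79380

Rearranging demand gives qd = 328 - 2p; rearranging supply gives qs = 5p - 29. In a free market, 328 - 2p = 5p - 29 gives the equilibrium p* = 51, q* = 226.
The floor of 135 is above the equilibrium price 51, so it binds.
At p = 135: qd = 328 - 2·135 = 58 and qs = 5·135 - 29 = 646.
Surplus = qs - qd = 588.
Government expenditure = surplus × support price = 588 × 135 = 79380.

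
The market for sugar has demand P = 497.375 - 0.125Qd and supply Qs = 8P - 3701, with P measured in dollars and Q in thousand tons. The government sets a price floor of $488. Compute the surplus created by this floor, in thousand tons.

Rearranging demand gives Qd = 3979 - 8P. In a free market, 3979 - 8P = 8P - 3701 gives the equilibrium P* = 480, Q* = 139.
Since 488 > 480, the floor is binding.
At P = 488: Qd = 3979 - 8·488 = 75 and Qs = 8·488 - 3701 = 203.
Surplus = Qs - Qd = 203 - 75 = 128.

128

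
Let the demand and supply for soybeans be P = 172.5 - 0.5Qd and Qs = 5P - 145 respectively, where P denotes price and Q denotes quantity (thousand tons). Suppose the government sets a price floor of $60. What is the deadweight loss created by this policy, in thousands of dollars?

Rearranging demand gives Qd = 345 - 2P. Without the control the market clears where 345 - 2P = 5P - 145, i.e. P* = 70 and Q* = 205.
Since 60 is below P* = 70, the floor does not bind and the free-market outcome prevails.
Since the control does not bind, no trades are prevented and deadweight loss is zero.

0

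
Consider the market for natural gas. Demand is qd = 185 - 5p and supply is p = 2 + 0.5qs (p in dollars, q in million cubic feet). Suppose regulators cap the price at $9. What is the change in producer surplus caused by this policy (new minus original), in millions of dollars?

Rearranging supply gives qs = 2p - 4. Equilibrium: 185 - 5p = 2p - 4, so 189 = 7p and p* = 27, q* = 50.
Since 9 < 27, the ceiling is binding.
At p = 9: qd = 185 - 5·9 = 140 and qs = 2·9 - 4 = 14.
Producer surplus without the control is ½ · (27 - 2) · 50 = 625.
With the ceiling, producers sell 14 units at 9, so PS = ½ · (9 - 2) · 14 = 49.
Change in producer surplus = 49 - 625 = -576.

-576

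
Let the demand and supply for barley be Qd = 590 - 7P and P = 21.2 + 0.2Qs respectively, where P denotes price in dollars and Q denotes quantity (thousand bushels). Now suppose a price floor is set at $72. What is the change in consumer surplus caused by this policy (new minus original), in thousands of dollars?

Rearranging supply gives Qs = 5P - 106. Equilibrium: 590 - 7P = 5P - 106, so 696 = 12P and P* = 58, Q* = 184.
Since 72 > 58, the floor is binding.
At P = 72: Qd = 590 - 7·72 = 86 and Qs = 5·72 - 106 = 254.
Consumer surplus without the control is ½ · (590/7 - 58) · 184 = 16928/7.
With the floor, consumers buy 86 units at 72, so CS = ½ · (590/7 - 72) · 86 = 3698/7.
Change in consumer surplus = 3698/7 - 16928/7 = -1890.

-1890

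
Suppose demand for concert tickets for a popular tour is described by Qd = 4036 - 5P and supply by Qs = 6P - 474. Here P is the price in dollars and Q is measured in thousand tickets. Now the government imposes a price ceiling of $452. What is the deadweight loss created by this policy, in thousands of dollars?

0

Equilibrium: 4036 - 5P = 6P - 474, so 4510 = 11P and P* = 410, Q* = 1986.
Since 452 is above P* = 410, the ceiling does not bind and the free-market outcome prevails.
Since the control does not bind, no trades are prevented and deadweight loss is zero.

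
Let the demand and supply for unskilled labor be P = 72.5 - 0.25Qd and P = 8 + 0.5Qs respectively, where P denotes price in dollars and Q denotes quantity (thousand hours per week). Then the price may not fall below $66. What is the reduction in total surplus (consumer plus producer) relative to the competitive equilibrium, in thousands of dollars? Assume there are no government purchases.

Rearranging demand gives Qd = 290 - 4P; rearranging supply gives Qs = 2P - 16. Setting quantity demanded equal to quantity supplied, 290 - 4P = 2P - 16, gives P* = 51 and Q* = 86.
Because the floor (66) lies above the market-clearing price, it is binding.
At P = 66: Qd = 290 - 4·66 = 26 and Qs = 2·66 - 16 = 116.
Quantity traded falls to 26. At Q = 26 the demand price is (290 - 26)/4 = 66 and the supply price is (16 + 26)/2 = 21.
Deadweight loss = ½ · (66 - 21) · (86 - 26) = ½ · 45 · 60 = 1350.

1350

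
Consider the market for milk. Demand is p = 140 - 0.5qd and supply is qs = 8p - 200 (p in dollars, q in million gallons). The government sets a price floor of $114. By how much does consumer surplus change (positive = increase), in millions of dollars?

-7788

Rearranging demand gives qd = 280 - 2p. Setting quantity demanded equal to quantity supplied, 280 - 2p = 8p - 200, gives p* = 48 and q* = 184.
Because the floor (114) lies above the market-clearing price, it is binding.
At p = 114: qd = 280 - 2·114 = 52 and qs = 8·114 - 200 = 712.
Consumer surplus without the control is ½ · (140 - 48) · 184 = 8464.
With the floor, consumers buy 52 units at 114, so CS = ½ · (140 - 114) · 52 = 676.
Change in consumer surplus = 676 - 8464 = -7788.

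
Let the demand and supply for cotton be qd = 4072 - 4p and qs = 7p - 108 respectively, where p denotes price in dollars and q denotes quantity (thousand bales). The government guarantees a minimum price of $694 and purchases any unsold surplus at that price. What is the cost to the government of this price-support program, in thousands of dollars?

In a free market, 4072 - 4p = 7p - 108 gives the equilibrium p* = 380, q* = 2552.
Since 694 > 380, the floor is binding.
At p = 694: qd = 4072 - 4·694 = 1296 and qs = 7·694 - 108 = 4750.
Surplus = qs - qd = 3454.
Government expenditure = surplus × support price = 3454 × 694 = 2397076.

2397076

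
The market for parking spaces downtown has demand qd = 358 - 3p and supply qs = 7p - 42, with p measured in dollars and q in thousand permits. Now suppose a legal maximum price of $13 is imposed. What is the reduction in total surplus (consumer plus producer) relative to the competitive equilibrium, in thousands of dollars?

Without the control the market clears where 358 - 3p = 7p - 42, i.e. p* = 40 and q* = 238.
The ceiling of 13 is below the equilibrium price 40, so it binds.
At p = 13: qd = 358 - 3·13 = 319 and qs = 7·13 - 42 = 49.
Quantity traded falls to 49. At q = 49 the demand price is (358 - 49)/3 = 103 and the supply price is (42 + 49)/7 = 13.
Deadweight loss = ½ · (103 - 13) · (238 - 49) = ½ · 90 · 189 = 8505.

8505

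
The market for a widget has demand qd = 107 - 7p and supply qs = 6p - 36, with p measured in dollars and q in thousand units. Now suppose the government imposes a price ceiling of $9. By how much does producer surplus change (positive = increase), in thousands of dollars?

In a free market, 107 - 7p = 6p - 36 gives the equilibrium p* = 11, q* = 30.
Since 9 < 11, the ceiling is binding.
At p = 9: qd = 107 - 7·9 = 44 and qs = 6·9 - 36 = 18.
Producer surplus without the control is ½ · (11 - 6) · 30 = 75.
With the ceiling, producers sell 18 units at 9, so PS = ½ · (9 - 6) · 18 = 27.
Change in producer surplus = 27 - 75 = -48.

-48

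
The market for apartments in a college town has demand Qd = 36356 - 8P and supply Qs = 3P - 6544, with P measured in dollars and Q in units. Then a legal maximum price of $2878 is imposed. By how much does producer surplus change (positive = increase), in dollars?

Equilibrium: 36356 - 8P = 3P - 6544, so 42900 = 11P and P* = 3900, Q* = 5156.
Since 2878 < 3900, the ceiling is binding.
At P = 2878: Qd = 36356 - 8·2878 = 13332 and Qs = 3·2878 - 6544 = 2090.
Producer surplus without the control is ½ · (3900 - 6544/3) · 5156 = 13292168/3.
With the ceiling, producers sell 2090 units at 2878, so PS = ½ · (2878 - 6544/3) · 2090 = 2184050/3.
Change in producer surplus = 2184050/3 - 13292168/3 = -3702706.

-3702706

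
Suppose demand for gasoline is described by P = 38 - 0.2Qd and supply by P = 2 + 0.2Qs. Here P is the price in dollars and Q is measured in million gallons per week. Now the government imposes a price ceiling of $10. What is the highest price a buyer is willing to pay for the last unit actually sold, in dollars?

Rearranging demand gives Qd = 190 - 5P; rearranging supply gives Qs = 5P - 10. Setting quantity demanded equal to quantity supplied, 190 - 5P = 5P - 10, gives P* = 20 and Q* = 90.
Since 10 < 20, the ceiling is binding.
At P = 10: Qd = 190 - 5·10 = 140 and Qs = 5·10 - 10 = 40.
Only 40 units reach the market. On the demand curve, the marginal buyer's willingness to pay at Q = 40 is (190 - 40)/5 = 30.

30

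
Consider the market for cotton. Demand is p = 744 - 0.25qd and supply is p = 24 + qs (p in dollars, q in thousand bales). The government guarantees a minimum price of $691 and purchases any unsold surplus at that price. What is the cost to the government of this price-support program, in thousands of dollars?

314405

Rearranging demand gives qd = 2976 - 4p; rearranging supply gives qs = p - 24. Setting quantity demanded equal to quantity supplied, 2976 - 4p = p - 24, gives p* = 600 and q* = 576.
The floor of 691 is above the equilibrium price 600, so it binds.
At p = 691: qd = 2976 - 4·691 = 212 and qs = 691 - 24 = 667.
Surplus = qs - qd = 455.
Government expenditure = surplus × support price = 455 × 691 = 314405.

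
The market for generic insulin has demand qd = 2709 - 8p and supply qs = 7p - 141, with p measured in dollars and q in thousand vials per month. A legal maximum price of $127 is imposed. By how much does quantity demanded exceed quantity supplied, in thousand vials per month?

In a free market, 2709 - 8p = 7p - 141 gives the equilibrium p* = 190, q* = 1189.
Because the ceiling (127) lies below the market-clearing price, it is binding.
At p = 127: qd = 2709 - 8·127 = 1693 and qs = 7·127 - 141 = 748.
Shortage = qd - qs = 1693 - 748 = 945.

945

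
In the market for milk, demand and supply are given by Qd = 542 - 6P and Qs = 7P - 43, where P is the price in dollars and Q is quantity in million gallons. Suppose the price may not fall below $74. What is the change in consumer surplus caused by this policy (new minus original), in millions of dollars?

-5365

Setting quantity demanded equal to quantity supplied, 542 - 6P = 7P - 43, gives P* = 45 and Q* = 272.
The floor of 74 is above the equilibrium price 45, so it binds.
At P = 74: Qd = 542 - 6·74 = 98 and Qs = 7·74 - 43 = 475.
Consumer surplus without the control is ½ · (271/3 - 45) · 272 = 18496/3.
With the floor, consumers buy 98 units at 74, so CS = ½ · (271/3 - 74) · 98 = 2401/3.
Change in consumer surplus = 2401/3 - 18496/3 = -5365.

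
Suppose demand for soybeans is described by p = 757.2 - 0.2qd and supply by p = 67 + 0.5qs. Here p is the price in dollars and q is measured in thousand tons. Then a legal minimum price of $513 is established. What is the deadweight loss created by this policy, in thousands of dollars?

0

Rearranging demand gives qd = 3786 - 5p; rearranging supply gives qs = 2p - 134. Setting quantity demanded equal to quantity supplied, 3786 - 5p = 2p - 134, gives p* = 560 and q* = 986.
The floor of 513 is below the equilibrium price 560, so it is not binding; the market clears at p* = 560, q* = 986.
Since the control does not bind, no trades are prevented and deadweight loss is zero.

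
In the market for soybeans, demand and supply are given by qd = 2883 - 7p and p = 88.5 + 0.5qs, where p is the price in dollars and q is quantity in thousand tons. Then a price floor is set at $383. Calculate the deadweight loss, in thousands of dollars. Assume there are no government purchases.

Rearranging supply gives qs = 2p - 177. Setting quantity demanded equal to quantity supplied, 2883 - 7p = 2p - 177, gives p* = 340 and q* = 503.
Since 383 > 340, the floor is binding.
At p = 383: qd = 2883 - 7·383 = 202 and qs = 2·383 - 177 = 589.
Quantity traded falls to 202. At q = 202 the demand price is (2883 - 202)/7 = 383 and the supply price is (177 + 202)/2 = 189.5.
Deadweight loss = ½ · (383 - 189.5) · (503 - 202) = ½ · 193.5 · 301 = 29121.75.

29121.75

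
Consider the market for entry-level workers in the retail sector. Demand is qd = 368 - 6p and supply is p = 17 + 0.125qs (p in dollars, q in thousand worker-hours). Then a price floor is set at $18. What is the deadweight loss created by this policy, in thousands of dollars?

0

Rearranging supply gives qs = 8p - 136. Without the control the market clears where 368 - 6p = 8p - 136, i.e. p* = 36 and q* = 152.
Since 18 is below p* = 36, the floor does not bind and the free-market outcome prevails.
Since the control does not bind, no trades are prevented and deadweight loss is zero.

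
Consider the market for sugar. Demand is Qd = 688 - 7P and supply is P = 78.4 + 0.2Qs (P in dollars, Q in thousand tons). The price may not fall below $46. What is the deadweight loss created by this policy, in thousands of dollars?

Rearranging supply gives Qs = 5P - 392. Without the control the market clears where 688 - 7P = 5P - 392, i.e. P* = 90 and Q* = 58.
The floor of 46 is below the equilibrium price 90, so it is not binding; the market clears at P* = 90, Q* = 58.
Since the control does not bind, no trades are prevented and deadweight loss is zero.

0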